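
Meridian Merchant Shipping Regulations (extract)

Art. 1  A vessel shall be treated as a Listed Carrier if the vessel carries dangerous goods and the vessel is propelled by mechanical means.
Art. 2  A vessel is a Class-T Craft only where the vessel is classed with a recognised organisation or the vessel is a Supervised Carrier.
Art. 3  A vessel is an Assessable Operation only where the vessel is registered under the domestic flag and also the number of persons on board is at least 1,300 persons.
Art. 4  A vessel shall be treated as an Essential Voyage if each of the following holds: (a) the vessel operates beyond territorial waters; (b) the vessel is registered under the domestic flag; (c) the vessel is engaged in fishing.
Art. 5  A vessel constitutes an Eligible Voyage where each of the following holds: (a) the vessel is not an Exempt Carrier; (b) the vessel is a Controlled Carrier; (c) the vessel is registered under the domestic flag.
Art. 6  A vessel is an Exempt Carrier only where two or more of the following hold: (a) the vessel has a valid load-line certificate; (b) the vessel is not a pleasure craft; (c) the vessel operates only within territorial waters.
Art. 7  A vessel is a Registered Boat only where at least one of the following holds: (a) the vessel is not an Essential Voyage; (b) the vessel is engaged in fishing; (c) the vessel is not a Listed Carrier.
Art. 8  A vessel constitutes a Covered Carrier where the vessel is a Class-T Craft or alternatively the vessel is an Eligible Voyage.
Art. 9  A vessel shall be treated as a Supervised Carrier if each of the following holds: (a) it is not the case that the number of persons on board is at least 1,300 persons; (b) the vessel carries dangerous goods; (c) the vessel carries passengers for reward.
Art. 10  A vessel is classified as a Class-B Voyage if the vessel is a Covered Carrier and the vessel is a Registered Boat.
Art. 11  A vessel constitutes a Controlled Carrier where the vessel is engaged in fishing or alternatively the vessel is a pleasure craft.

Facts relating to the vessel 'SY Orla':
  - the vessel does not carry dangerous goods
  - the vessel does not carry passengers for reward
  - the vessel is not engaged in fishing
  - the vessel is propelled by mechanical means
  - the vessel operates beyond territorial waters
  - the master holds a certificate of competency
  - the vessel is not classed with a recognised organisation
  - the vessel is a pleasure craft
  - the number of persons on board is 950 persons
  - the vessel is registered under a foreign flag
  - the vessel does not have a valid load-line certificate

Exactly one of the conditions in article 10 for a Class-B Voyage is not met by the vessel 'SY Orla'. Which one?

Covered Carrier

Under article 9: number of persons on board: 950 persons ≥ 1,300 persons? no, so negated condition yes; and the vessel carries dangerous goods? no; and the vessel carries passengers for reward? no. So the vessel is not a Supervised Carrier.
Under article 2: the vessel is classed with a recognised organisation? no; or Supervised Carrier (article 9)? no. So the vessel is not a Class-T Craft.
Under article 6: the vessel has a valid load-line certificate? no; the vessel is not a pleasure craft? no; the vessel operates only within territorial waters? no — 0 of 3 hold (need ≥2) → not satisfied.
Under article 11: the vessel is engaged in fishing? no; or the vessel is a pleasure craft? yes. So the vessel is a Controlled Carrier.
Under article 5: not an Exempt Carrier (article 6)? yes; and Controlled Carrier (article 11)? yes; and the vessel is registered under the domestic flag? no. So the vessel is not an Eligible Voyage.
Under article 8: Class-T Craft (article 2)? no; or Eligible Voyage (article 5)? no. So the vessel is not a Covered Carrier.
Under article 4: the vessel operates beyond territorial waters? yes; and the vessel is registered under the domestic flag? no; and the vessel is engaged in fishing? no. So the vessel is not an Essential Voyage.
Under article 1: the vessel carries dangerous goods? no; and the vessel is propelled by mechanical means? yes. So the vessel is not a Listed Carrier.
Under article 7: not an Essential Voyage (article 4)? yes; or the vessel is engaged in fishing? no; or not a Listed Carrier (article 1)? yes. So the vessel is a Registered Boat.
Under article 10: Covered Carrier (article 8)? no; and Registered Boat (article 7)? yes. So the vessel is not a Class-B Voyage.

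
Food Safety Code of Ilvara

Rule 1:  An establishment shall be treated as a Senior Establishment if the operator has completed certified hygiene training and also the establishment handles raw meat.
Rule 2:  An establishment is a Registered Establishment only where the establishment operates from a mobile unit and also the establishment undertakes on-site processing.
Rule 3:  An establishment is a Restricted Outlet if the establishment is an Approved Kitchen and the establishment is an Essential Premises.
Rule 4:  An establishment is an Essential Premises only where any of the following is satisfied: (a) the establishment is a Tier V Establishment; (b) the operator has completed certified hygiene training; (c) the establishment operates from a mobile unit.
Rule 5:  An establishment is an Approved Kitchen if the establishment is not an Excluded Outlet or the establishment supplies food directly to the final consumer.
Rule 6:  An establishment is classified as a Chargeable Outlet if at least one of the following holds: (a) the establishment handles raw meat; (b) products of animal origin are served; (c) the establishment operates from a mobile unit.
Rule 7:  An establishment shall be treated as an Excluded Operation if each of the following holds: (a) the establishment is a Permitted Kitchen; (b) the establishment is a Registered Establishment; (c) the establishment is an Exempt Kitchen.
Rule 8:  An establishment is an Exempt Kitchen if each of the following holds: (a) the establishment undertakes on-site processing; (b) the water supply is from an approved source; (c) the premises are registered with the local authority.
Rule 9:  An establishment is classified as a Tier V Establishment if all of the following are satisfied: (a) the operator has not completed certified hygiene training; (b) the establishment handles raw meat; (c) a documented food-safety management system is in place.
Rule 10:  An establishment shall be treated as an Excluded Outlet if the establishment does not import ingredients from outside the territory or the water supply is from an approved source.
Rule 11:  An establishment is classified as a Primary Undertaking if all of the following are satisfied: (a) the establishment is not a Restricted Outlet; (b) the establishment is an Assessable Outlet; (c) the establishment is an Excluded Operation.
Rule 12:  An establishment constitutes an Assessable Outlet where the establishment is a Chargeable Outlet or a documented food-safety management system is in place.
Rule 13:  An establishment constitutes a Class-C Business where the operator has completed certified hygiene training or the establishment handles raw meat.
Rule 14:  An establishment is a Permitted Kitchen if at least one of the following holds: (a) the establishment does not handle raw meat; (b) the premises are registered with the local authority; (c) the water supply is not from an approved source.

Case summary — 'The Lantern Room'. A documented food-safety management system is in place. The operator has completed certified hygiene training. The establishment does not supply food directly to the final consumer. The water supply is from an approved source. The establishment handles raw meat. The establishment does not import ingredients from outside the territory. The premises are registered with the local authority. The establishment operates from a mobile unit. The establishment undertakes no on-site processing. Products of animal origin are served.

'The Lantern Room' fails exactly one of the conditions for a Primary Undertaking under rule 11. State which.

Excluded Operation

Under rule 10: the establishment does not import ingredients from outside the territory? yes; or the water supply is from an approved source? yes. So the establishment is an Excluded Outlet.
Under rule 5: not an Excluded Outlet (rule 10)? no; or the establishment supplies food directly to the final consumer? no. So the establishment is not an Approved Kitchen.
Under rule 9: the operator has not completed certified hygiene training? no; and the establishment handles raw meat? yes; and a documented food-safety management system is in place? yes. So the establishment is not a Tier V Establishment.
Under rule 4: Tier V Establishment (rule 9)? no; or the operator has completed certified hygiene training? yes; or the establishment operates from a mobile unit? yes. So the establishment is an Essential Premises.
Under rule 3: Approved Kitchen (rule 5)? no; and Essential Premises (rule 4)? yes. So the establishment is not a Restricted Outlet.
Under rule 6: the establishment handles raw meat? yes; or products of animal origin are served? yes; or the establishment operates from a mobile unit? yes. So the establishment is a Chargeable Outlet.
Under rule 12: Chargeable Outlet (rule 6)? yes; or a documented food-safety management system is in place? yes. So the establishment is an Assessable Outlet.
Under rule 14: the establishment does not handle raw meat? no; or the premises are registered with the local authority? yes; or the water supply is not from an approved source? no. So the establishment is a Permitted Kitchen.
Under rule 2: the establishment operates from a mobile unit? yes; and the establishment undertakes on-site processing? no. So the establishment is not a Registered Establishment.
Under rule 8: the establishment undertakes on-site processing? no; and the water supply is from an approved source? yes; and the premises are registered with the local authority? yes. So the establishment is not an Exempt Kitchen.
Under rule 7: Permitted Kitchen (rule 14)? yes; and Registered Establishment (rule 2)? no; and Exempt Kitchen (rule 8)? no. So the establishment is not an Excluded Operation.
Under rule 11: not a Restricted Outlet (rule 3)? yes; and Assessable Outlet (rule 12)? yes; and Excluded Operation (rule 7)? no. So the establishment is not a Primary Undertaking.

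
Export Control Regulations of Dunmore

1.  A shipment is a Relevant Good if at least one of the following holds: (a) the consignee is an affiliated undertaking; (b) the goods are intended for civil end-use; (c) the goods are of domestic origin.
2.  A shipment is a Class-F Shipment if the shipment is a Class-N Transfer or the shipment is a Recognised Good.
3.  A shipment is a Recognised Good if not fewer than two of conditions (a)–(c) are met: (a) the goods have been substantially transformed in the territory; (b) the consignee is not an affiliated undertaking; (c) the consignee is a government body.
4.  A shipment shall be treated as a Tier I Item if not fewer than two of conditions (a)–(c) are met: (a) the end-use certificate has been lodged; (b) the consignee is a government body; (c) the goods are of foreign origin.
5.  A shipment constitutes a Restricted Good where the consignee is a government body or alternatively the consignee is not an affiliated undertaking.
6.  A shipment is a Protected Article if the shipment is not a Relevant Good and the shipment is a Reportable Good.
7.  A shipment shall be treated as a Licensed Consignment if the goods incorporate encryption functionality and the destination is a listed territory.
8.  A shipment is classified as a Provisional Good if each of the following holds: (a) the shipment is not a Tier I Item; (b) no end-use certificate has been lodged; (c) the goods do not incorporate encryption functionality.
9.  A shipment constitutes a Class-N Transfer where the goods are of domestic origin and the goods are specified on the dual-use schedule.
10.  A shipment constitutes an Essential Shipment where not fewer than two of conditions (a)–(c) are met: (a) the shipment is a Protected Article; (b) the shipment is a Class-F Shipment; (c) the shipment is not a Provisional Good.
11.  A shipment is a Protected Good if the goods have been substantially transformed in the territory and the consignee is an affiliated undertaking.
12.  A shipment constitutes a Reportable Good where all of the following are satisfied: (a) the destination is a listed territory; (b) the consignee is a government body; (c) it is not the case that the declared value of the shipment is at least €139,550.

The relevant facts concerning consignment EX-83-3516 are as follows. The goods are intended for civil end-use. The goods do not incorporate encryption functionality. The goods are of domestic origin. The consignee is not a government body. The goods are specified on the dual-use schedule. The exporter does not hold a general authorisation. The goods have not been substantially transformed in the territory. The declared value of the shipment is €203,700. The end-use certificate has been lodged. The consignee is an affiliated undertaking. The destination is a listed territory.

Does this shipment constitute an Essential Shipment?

Yes

Under paragraph 1: the consignee is an affiliated undertaking? yes; or the goods are intended for civil end-use? yes; or the goods are of domestic origin? yes. So the shipment is a Relevant Good.
Under paragraph 12: the destination is a listed territory? yes; and the consignee is a government body? no; and declared value of the shipment: €203,700 ≥ €139,550? yes, so negated condition no. So the shipment is not a Reportable Good.
Under paragraph 6: not a Relevant Good (paragraph 1)? no; and Reportable Good (paragraph 12)? no. So the shipment is not a Protected Article.
Under paragraph 9: the goods are of domestic origin? yes; and the goods are specified on the dual-use schedule? yes. So the shipment is a Class-N Transfer.
Under paragraph 3: the goods have been substantially transformed in the territory? no; the consignee is not an affiliated undertaking? no; the consignee is a government body? no — 0 of 3 hold (need ≥2) → not satisfied.
Under paragraph 2: Class-N Transfer (paragraph 9)? yes; or Recognised Good (paragraph 3)? no. So the shipment is a Class-F Shipment.
Under paragraph 4: the end-use certificate has been lodged? yes; the consignee is a government body? no; the goods are of foreign origin? no — 1 of 3 hold (need ≥2) → not satisfied.
Under paragraph 8: not a Tier I Item (paragraph 4)? yes; and no end-use certificate has been lodged? no; and the goods do not incorporate encryption functionality? yes. So the shipment is not a Provisional Good.
Under paragraph 10: Protected Article (paragraph 6)? no; Class-F Shipment (paragraph 2)? yes; not a Provisional Good (paragraph 8)? yes — 2 of 3 hold (need ≥2) → satisfied.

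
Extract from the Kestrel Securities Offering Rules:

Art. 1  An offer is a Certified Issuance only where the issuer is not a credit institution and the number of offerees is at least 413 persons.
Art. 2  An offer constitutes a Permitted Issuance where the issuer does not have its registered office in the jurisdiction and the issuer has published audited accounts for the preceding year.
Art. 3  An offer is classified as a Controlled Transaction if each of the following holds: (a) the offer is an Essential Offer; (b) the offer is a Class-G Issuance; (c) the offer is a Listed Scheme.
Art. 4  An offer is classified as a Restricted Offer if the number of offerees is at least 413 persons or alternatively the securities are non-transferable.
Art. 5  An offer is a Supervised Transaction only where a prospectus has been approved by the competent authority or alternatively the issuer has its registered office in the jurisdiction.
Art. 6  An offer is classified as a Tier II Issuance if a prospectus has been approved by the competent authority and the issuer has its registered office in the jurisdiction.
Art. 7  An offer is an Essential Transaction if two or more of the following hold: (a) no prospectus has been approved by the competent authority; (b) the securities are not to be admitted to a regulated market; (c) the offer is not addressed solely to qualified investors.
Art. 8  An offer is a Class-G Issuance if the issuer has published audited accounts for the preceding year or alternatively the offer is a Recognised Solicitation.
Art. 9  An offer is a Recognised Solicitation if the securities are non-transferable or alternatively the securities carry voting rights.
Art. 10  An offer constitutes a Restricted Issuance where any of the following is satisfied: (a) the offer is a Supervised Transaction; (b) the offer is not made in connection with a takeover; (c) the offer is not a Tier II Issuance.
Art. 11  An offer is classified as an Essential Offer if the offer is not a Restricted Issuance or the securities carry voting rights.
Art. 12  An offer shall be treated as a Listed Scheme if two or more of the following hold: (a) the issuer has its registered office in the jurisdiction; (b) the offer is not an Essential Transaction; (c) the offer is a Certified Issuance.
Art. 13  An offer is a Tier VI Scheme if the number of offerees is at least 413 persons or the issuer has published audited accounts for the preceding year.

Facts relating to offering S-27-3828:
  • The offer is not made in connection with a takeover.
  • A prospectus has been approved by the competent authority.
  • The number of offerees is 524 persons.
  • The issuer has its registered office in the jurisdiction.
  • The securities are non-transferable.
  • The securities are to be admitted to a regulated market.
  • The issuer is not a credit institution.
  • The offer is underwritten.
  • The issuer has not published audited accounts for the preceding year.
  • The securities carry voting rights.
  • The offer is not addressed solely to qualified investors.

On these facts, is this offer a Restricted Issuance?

Under article 5: a prospectus has been approved by the competent authority? yes; or the issuer has its registered office in the jurisdiction? yes. So the offer is a Supervised Transaction.
Under article 6: a prospectus has been approved by the competent authority? yes; and the issuer has its registered office in the jurisdiction? yes. So the offer is a Tier II Issuance.
Under article 10: Supervised Transaction (article 5)? yes; or the offer is not made in connection with a takeover? yes; or not a Tier II Issuance (article 6)? no. So the offer is a Restricted Issuance.

Yes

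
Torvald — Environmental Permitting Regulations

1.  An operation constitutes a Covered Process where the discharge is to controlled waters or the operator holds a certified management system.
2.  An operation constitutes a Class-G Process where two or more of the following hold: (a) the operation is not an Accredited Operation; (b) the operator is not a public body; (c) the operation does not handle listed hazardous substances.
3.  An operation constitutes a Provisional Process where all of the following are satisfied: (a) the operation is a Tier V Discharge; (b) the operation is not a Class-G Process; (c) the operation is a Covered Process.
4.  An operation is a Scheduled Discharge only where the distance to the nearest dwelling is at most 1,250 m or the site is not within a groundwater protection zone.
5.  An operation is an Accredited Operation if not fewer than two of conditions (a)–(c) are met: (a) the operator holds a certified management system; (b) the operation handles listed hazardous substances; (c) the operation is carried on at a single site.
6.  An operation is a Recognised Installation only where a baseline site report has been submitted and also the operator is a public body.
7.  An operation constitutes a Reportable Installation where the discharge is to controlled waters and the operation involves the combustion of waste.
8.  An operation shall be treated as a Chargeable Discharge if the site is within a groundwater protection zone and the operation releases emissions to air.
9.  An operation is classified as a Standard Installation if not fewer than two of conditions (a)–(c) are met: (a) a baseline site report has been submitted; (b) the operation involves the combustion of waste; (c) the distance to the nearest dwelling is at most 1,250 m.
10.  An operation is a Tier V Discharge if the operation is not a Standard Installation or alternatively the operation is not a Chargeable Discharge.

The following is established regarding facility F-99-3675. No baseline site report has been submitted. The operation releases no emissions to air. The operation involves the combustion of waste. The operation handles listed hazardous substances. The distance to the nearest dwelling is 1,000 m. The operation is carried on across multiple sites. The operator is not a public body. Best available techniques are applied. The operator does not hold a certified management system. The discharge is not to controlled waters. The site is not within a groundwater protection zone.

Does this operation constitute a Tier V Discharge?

Yes

paragraph 9 — Standard Installation: a baseline site report has been submitted? no; the operation involves the combustion of waste? yes; distance to the nearest dwelling: 1,000 m ≤ 1,250 m? yes — 2 of 3 hold (need ≥2) → satisfied.
paragraph 8 — Chargeable Discharge: [the site is within a groundwater protection zone? no] AND [the operation releases emissions to air? no] → not satisfied.
paragraph 10 — Tier V Discharge: [not a Standard Installation (paragraph 9)? no] OR [not a Chargeable Discharge (paragraph 8)? yes] → satisfied.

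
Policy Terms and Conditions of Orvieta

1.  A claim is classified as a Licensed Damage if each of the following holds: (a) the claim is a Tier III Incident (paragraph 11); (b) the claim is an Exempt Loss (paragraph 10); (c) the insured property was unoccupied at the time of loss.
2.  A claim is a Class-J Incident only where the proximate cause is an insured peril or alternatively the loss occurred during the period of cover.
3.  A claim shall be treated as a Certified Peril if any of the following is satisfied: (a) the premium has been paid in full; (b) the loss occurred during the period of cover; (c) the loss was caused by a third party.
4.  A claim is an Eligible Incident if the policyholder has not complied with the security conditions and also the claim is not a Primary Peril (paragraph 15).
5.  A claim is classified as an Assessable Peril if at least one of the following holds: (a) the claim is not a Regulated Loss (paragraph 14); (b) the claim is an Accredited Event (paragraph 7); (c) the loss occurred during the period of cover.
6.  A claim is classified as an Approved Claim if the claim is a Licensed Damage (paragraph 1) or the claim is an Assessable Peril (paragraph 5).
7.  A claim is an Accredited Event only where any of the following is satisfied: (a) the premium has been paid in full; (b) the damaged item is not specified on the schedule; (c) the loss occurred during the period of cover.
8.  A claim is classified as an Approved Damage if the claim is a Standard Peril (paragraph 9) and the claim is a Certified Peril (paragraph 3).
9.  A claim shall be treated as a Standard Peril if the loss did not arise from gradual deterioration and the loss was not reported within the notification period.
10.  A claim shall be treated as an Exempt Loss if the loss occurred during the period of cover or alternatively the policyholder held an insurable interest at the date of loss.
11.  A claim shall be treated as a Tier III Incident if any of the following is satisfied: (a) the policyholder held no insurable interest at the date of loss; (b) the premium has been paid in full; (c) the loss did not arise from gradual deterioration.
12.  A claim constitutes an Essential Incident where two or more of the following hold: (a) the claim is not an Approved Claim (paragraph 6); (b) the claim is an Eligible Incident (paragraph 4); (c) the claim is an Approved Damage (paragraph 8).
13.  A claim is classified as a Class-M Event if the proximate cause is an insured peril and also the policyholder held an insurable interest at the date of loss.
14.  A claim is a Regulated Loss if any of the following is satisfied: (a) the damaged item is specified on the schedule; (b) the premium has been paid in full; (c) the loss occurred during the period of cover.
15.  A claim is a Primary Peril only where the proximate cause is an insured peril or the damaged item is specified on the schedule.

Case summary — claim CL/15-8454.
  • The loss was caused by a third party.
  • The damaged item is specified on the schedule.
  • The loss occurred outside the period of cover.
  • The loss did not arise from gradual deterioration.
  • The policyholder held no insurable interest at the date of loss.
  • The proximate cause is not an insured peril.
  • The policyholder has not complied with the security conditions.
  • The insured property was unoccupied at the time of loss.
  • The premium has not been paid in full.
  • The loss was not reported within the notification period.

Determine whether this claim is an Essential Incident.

Yes

paragraph 11 — Tier III Incident: [the policyholder held no insurable interest at the date of loss? yes] OR [the premium has been paid in full? no] OR [the loss did not arise from gradual deterioration? yes] → satisfied.
paragraph 10 — Exempt Loss: [the loss occurred during the period of cover? no] OR [the policyholder held an insurable interest at the date of loss? no] → not satisfied.
paragraph 1 — Licensed Damage: [Tier III Incident (paragraph 11)? yes] AND [Exempt Loss (paragraph 10)? no] AND [the insured property was unoccupied at the time of loss? yes] → not satisfied.
paragraph 14 — Regulated Loss: [the damaged item is specified on the schedule? yes] OR [the premium has been paid in full? no] OR [the loss occurred during the period of cover? no] → satisfied.
paragraph 7 — Accredited Event: [the premium has been paid in full? no] OR [the damaged item is not specified on the schedule? no] OR [the loss occurred during the period of cover? no] → not satisfied.
paragraph 5 — Assessable Peril: [not a Regulated Loss (paragraph 14)? no] OR [Accredited Event (paragraph 7)? no] OR [the loss occurred during the period of cover? no] → not satisfied.
paragraph 6 — Approved Claim: [Licensed Damage (paragraph 1)? no] OR [Assessable Peril (paragraph 5)? no] → not satisfied.
paragraph 15 — Primary Peril: [the proximate cause is an insured peril? no] OR [the damaged item is specified on the schedule? yes] → satisfied.
paragraph 4 — Eligible Incident: [the policyholder has not complied with the security conditions? yes] AND [not a Primary Peril (paragraph 15)? no] → not satisfied.
paragraph 9 — Standard Peril: [the loss did not arise from gradual deterioration? yes] AND [the loss was not reported within the notification period? yes] → satisfied.
paragraph 3 — Certified Peril: [the premium has been paid in full? no] OR [the loss occurred during the period of cover? no] OR [the loss was caused by a third party? yes] → satisfied.
paragraph 8 — Approved Damage: [Standard Peril (paragraph 9)? yes] AND [Certified Peril (paragraph 3)? yes] → satisfied.
paragraph 12 — Essential Incident: not an Approved Claim (paragraph 6)? yes; Eligible Incident (paragraph 4)? no; Approved Damage (paragraph 8)? yes — 2 of 3 hold (need ≥2) → satisfied.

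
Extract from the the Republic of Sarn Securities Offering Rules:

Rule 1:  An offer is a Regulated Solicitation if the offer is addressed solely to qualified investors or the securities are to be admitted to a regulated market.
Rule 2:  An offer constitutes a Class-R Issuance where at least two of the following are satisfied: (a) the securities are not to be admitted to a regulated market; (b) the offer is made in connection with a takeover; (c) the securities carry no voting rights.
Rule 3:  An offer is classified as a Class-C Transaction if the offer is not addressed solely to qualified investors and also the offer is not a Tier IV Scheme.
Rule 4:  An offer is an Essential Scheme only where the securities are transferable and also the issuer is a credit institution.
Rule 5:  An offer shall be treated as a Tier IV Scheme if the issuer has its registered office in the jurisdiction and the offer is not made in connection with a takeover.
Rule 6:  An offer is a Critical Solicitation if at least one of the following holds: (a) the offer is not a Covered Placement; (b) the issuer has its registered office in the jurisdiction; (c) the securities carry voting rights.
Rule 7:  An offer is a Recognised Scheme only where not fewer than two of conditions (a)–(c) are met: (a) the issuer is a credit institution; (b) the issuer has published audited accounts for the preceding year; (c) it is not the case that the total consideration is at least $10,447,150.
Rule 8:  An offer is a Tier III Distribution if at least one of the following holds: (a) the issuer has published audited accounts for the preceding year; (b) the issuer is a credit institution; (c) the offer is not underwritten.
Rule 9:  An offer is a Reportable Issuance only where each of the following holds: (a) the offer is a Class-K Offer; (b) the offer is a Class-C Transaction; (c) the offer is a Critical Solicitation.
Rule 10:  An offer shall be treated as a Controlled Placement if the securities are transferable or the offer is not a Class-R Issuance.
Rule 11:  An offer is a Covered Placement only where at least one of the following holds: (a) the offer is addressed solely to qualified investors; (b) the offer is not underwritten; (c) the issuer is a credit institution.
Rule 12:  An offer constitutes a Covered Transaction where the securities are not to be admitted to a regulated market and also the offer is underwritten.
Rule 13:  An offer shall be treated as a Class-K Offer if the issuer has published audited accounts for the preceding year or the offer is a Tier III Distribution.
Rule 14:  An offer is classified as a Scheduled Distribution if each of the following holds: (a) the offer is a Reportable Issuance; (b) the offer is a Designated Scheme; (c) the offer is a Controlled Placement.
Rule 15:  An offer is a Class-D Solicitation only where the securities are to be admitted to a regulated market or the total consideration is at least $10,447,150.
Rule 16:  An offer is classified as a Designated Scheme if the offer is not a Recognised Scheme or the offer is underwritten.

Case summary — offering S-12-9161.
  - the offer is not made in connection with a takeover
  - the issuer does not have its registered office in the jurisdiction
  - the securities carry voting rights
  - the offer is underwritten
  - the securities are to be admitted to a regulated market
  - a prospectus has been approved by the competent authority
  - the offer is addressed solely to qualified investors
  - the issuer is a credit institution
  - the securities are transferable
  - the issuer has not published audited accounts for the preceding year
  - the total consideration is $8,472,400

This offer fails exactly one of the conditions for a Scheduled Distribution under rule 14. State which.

Reportable Issuance

rule 8 — Tier III Distribution: [the issuer has published audited accounts for the preceding year? no] OR [the issuer is a credit institution? yes] OR [the offer is not underwritten? no] → satisfied.
rule 13 — Class-K Offer: [the issuer has published audited accounts for the preceding year? no] OR [Tier III Distribution (rule 8)? yes] → satisfied.
rule 5 — Tier IV Scheme: [the issuer has its registered office in the jurisdiction? no] AND [the offer is not made in connection with a takeover? yes] → not satisfied.
rule 3 — Class-C Transaction: [the offer is not addressed solely to qualified investors? no] AND [not a Tier IV Scheme (rule 5)? yes] → not satisfied.
rule 11 — Covered Placement: [the offer is addressed solely to qualified investors? yes] OR [the offer is not underwritten? no] OR [the issuer is a credit institution? yes] → satisfied.
rule 6 — Critical Solicitation: [not a Covered Placement (rule 11)? no] OR [the issuer has its registered office in the jurisdiction? no] OR [the securities carry voting rights? yes] → satisfied.
rule 9 — Reportable Issuance: [Class-K Offer (rule 13)? yes] AND [Class-C Transaction (rule 3)? no] AND [Critical Solicitation (rule 6)? yes] → not satisfied.
rule 7 — Recognised Scheme: the issuer is a credit institution? yes; the issuer has published audited accounts for the preceding year? no; total consideration: $8,472,400 ≥ $10,447,150? no, so negated condition yes — 2 of 3 hold (need ≥2) → satisfied.
rule 16 — Designated Scheme: [not a Recognised Scheme (rule 7)? no] OR [the offer is underwritten? yes] → satisfied.
rule 2 — Class-R Issuance: the securities are not to be admitted to a regulated market? no; the offer is made in connection with a takeover? no; the securities carry no voting rights? no — 0 of 3 hold (need ≥2) → not satisfied.
rule 10 — Controlled Placement: [the securities are transferable? yes] OR [not a Class-R Issuance (rule 2)? yes] → satisfied.
rule 14 — Scheduled Distribution: [Reportable Issuance (rule 9)? no] AND [Designated Scheme (rule 16)? yes] AND [Controlled Placement (rule 10)? yes] → not satisfied.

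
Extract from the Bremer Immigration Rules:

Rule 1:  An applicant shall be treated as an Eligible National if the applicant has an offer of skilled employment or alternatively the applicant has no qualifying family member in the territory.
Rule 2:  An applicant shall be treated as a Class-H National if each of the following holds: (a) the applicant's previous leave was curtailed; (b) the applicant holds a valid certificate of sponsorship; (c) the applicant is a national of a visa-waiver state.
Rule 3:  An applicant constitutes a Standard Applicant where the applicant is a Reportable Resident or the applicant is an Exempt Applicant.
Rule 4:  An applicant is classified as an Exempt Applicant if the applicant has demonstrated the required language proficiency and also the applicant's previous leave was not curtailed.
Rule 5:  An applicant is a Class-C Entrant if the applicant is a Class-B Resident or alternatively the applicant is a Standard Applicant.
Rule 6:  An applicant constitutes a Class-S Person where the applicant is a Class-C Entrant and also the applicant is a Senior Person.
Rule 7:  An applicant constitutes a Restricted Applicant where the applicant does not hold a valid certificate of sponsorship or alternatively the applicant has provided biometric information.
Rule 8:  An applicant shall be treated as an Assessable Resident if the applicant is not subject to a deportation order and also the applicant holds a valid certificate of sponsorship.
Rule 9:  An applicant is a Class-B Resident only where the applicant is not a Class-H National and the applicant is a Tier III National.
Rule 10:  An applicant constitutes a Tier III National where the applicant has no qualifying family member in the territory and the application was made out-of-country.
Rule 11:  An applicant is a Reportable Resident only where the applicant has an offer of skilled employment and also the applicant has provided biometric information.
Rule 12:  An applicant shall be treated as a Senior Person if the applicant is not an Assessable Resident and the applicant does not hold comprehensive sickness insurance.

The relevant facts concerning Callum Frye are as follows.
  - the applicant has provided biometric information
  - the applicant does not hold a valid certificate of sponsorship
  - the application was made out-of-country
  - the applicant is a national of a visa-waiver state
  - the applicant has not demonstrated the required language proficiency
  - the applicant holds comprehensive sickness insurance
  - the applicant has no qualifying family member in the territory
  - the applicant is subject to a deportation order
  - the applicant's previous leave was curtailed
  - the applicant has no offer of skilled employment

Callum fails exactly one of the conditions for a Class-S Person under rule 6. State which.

rule 2 — Class-H National: [the applicant's previous leave was curtailed? yes] AND [the applicant holds a valid certificate of sponsorship? no] AND [the applicant is a national of a visa-waiver state? yes] → not satisfied.
rule 10 — Tier III National: [the applicant has no qualifying family member in the territory? yes] AND [the application was made out-of-country? yes] → satisfied.
rule 9 — Class-B Resident: [not a Class-H National (rule 2)? yes] AND [Tier III National (rule 10)? yes] → satisfied.
rule 11 — Reportable Resident: [the applicant has an offer of skilled employment? no] AND [the applicant has provided biometric information? yes] → not satisfied.
rule 4 — Exempt Applicant: [the applicant has demonstrated the required language proficiency? no] AND [the applicant's previous leave was not curtailed? no] → not satisfied.
rule 3 — Standard Applicant: [Reportable Resident (rule 11)? no] OR [Exempt Applicant (rule 4)? no] → not satisfied.
rule 5 — Class-C Entrant: [Class-B Resident (rule 9)? yes] OR [Standard Applicant (rule 3)? no] → satisfied.
rule 8 — Assessable Resident: [the applicant is not subject to a deportation order? no] AND [the applicant holds a valid certificate of sponsorship? no] → not satisfied.
rule 12 — Senior Person: [not an Assessable Resident (rule 8)? yes] AND [the applicant does not hold comprehensive sickness insurance? no] → not satisfied.
rule 6 — Class-S Person: [Class-C Entrant (rule 5)? yes] AND [Senior Person (rule 12)? no] → not satisfied.

Senior Person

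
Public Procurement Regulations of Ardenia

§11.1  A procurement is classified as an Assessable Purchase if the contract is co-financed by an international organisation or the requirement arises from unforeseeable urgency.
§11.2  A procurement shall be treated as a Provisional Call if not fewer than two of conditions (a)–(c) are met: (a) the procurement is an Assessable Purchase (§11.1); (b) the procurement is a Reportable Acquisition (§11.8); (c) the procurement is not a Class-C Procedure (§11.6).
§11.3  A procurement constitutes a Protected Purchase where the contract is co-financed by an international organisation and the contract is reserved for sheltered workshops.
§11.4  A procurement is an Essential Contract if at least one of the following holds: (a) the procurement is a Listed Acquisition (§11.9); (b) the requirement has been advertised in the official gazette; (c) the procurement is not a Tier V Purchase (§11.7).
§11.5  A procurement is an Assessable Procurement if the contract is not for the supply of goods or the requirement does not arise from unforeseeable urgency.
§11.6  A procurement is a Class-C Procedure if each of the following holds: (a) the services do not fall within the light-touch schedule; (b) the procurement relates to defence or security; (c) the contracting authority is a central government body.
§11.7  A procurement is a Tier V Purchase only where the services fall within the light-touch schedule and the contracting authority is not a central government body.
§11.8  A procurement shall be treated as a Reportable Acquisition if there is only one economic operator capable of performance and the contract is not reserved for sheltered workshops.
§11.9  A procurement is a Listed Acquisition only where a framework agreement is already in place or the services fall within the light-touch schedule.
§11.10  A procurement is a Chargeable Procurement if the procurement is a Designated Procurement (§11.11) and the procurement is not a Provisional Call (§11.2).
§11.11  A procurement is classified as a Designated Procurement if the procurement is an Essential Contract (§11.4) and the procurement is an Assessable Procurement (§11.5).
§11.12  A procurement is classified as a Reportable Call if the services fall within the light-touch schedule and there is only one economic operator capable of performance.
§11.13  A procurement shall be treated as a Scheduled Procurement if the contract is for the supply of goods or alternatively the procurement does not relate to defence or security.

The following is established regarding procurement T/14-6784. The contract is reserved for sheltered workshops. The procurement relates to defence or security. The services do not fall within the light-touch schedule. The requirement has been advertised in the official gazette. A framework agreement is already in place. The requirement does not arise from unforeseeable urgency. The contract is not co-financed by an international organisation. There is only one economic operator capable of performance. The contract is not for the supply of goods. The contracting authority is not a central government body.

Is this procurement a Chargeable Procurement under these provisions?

§11.9 — Listed Acquisition: [a framework agreement is already in place? yes] OR [the services fall within the light-touch schedule? no] → satisfied.
§11.7 — Tier V Purchase: [the services fall within the light-touch schedule? no] AND [the contracting authority is not a central government body? yes] → not satisfied.
§11.4 — Essential Contract: [Listed Acquisition (§11.9)? yes] OR [the requirement has been advertised in the official gazette? yes] OR [not a Tier V Purchase (§11.7)? yes] → satisfied.
§11.5 — Assessable Procurement: [the contract is not for the supply of goods? yes] OR [the requirement does not arise from unforeseeable urgency? yes] → satisfied.
§11.11 — Designated Procurement: [Essential Contract (§11.4)? yes] AND [Assessable Procurement (§11.5)? yes] → satisfied.
§11.1 — Assessable Purchase: [the contract is co-financed by an international organisation? no] OR [the requirement arises from unforeseeable urgency? no] → not satisfied.
§11.8 — Reportable Acquisition: [there is only one economic operator capable of performance? yes] AND [the contract is not reserved for sheltered workshops? no] → not satisfied.
§11.6 — Class-C Procedure: [the services do not fall within the light-touch schedule? yes] AND [the procurement relates to defence or security? yes] AND [the contracting authority is a central government body? no] → not satisfied.
§11.2 — Provisional Call: Assessable Purchase (§11.1)? no; Reportable Acquisition (§11.8)? no; not a Class-C Procedure (§11.6)? yes — 1 of 3 hold (need ≥2) → not satisfied.
§11.10 — Chargeable Procurement: [Designated Procurement (§11.11)? yes] AND [not a Provisional Call (§11.2)? yes] → satisfied.

Yes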